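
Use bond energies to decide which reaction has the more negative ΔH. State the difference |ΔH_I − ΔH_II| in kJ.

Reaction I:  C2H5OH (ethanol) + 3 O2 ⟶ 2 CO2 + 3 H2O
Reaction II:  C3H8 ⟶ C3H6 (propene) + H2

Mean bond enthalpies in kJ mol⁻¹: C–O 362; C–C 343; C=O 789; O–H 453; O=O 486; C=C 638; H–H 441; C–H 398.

Reaction I:
  Bonds broken (reactants):
    C–C: 1 × 343 = 343
    C–H: 5 × 398 = 1990
    C–O: 1 × 362 = 362
    O–H: 1 × 453 = 453
    O=O: 3 × 486 = 1458
    Σ(broken) = 4606 kJ
  Bonds formed (products):
    C=O: 4 × 789 = 3156
    O–H: 6 × 453 = 2718
    Σ(formed) = 5874 kJ
  ΔH_I = 4606 − 5874 = −1268 kJ
Reaction II:
  Bonds broken (reactants):
    C–C: 2 × 343 = 686
    C–H: 8 × 398 = 3184
    Σ(broken) = 3870 kJ
  Bonds formed (products):
    C–C: 1 × 343 = 343
    C–H: 6 × 398 = 2388
    C=C: 1 × 638 = 638
    H–H: 1 × 441 = 441
    Σ(formed) = 3810 kJ
  ΔH_II = 3870 − 3810 = +60 kJ
ΔH_I − ΔH_II = −1328 kJ, so reaction I has the more negative ΔH; |ΔH_I − ΔH_II| = 1328 kJ.

Reaction I, by 1328 kJ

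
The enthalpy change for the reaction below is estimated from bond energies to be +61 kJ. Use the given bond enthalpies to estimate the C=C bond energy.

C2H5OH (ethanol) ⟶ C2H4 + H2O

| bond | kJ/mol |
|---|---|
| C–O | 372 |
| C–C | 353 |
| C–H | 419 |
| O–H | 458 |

Let D be the C=C bond energy.
Σ(broken) = 1×353 + 5×419 + 1×372 + 1×458 = 3278
Σ(formed) = 4×419 + 1×D + 2×458 = 2592 + D
ΔH = Σ(broken) − Σ(formed) = (3278) − (2592 + D) = +686 − D
Setting this equal to +61 kJ gives D = 625 kJ/mol.

D(C=C) ≈ 625 kJ/mol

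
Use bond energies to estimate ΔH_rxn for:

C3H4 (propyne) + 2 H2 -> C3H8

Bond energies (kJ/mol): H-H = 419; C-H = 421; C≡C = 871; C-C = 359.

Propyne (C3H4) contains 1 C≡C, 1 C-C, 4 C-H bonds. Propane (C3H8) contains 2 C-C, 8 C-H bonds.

Bonds broken (reactants):
  C≡C: 1 × 871 = 871
  C-C: 1 × 359 = 359
  C-H: 4 × 421 = 1684
  H-H: 2 × 419 = 838
  Σ(broken) = 3752 kJ
Bonds formed (products):
  C-C: 2 × 359 = 718
  C-H: 8 × 421 = 3368
  Σ(formed) = 4086 kJ
ΔH = Σ(broken) − Σ(formed) = 3752 − 4086 = −334 kJ

ΔH ≈ −334 kJ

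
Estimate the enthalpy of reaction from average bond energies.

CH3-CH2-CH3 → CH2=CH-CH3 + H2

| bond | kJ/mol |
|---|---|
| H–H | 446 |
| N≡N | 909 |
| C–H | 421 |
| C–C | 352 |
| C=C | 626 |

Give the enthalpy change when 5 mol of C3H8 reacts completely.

ΔH = +610 kJ

Bonds broken (reactants):
  C–C: 2 × 352 = 704
  C–H: 8 × 421 = 3368
  Σ(broken) = 4072 kJ
Bonds formed (products):
  C–C: 1 × 352 = 352
  C–H: 6 × 421 = 2526
  C=C: 1 × 626 = 626
  H–H: 1 × 446 = 446
  Σ(formed) = 3950 kJ
ΔH = Σ(broken) − Σ(formed) = 4072 − 3950 = +122 kJ
For 5× the reaction as written: 5 × (+122) = +610 kJ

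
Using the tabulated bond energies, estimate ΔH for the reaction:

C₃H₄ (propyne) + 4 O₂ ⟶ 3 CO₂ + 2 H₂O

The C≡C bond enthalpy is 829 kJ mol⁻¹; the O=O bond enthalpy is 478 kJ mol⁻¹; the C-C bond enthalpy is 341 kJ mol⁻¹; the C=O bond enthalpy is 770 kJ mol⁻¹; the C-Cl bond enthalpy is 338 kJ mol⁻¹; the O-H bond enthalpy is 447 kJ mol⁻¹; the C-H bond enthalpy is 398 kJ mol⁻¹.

Bonds broken (reactants):
  C≡C: 1 × 829 = 829
  C-C: 1 × 341 = 341
  C-H: 4 × 398 = 1592
  O=O: 4 × 478 = 1912
  Σ(broken) = 4674 kJ
Bonds formed (products):
  C=O: 6 × 770 = 4620
  O-H: 4 × 447 = 1788
  Σ(formed) = 6408 kJ
ΔH = Σ(broken) − Σ(formed) = 4674 − 6408 = −1734 kJ

ΔH ≈ −1734 kJ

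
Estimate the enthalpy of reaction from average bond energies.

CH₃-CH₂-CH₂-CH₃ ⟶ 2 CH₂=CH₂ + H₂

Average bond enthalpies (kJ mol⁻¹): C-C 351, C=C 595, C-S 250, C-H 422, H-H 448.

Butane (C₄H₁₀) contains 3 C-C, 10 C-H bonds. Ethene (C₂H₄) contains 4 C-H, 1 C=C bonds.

Bonds broken (reactants):
  C-C: 3 × 351 = 1053
  C-H: 10 × 422 = 4220
  Σ(broken) = 5273 kJ
Bonds formed (products):
  C-H: 8 × 422 = 3376
  C=C: 2 × 595 = 1190
  H-H: 1 × 448 = 448
  Σ(formed) = 5014 kJ
ΔH = Σ(broken) − Σ(formed) = 5273 − 5014 = +259 kJ

ΔH ≈ +259 kJ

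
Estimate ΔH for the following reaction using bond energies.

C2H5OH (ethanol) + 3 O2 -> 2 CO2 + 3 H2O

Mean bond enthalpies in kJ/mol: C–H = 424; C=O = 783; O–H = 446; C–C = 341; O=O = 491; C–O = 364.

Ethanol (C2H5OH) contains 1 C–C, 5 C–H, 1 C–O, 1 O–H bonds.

Bonds broken (reactants):
  C–C: 1 × 341 = 341
  C–H: 5 × 424 = 2120
  C–O: 1 × 364 = 364
  O–H: 1 × 446 = 446
  O=O: 3 × 491 = 1473
  Σ(broken) = 4744 kJ
Bonds formed (products):
  C=O: 4 × 783 = 3132
  O–H: 6 × 446 = 2676
  Σ(formed) = 5808 kJ
ΔH = Σ(broken) − Σ(formed) = 4744 − 5808 = −1064 kJ

ΔH ≈ −1064 kJ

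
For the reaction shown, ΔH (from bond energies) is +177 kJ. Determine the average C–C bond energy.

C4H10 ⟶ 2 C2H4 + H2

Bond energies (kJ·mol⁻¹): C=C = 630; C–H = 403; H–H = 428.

Let D be the C–C bond energy.
Σ(broken) = 3×D + 10×403 = 4030 + 3D
Σ(formed) = 8×403 + 2×630 + 1×428 = 4912
ΔH = Σ(broken) − Σ(formed) = (4030 + 3D) − (4912) = −882 + 3D
Setting this equal to +177 kJ gives 3D = 1059, so D = 353 kJ/mol.

D(C–C) ≈ 353 kJ/mol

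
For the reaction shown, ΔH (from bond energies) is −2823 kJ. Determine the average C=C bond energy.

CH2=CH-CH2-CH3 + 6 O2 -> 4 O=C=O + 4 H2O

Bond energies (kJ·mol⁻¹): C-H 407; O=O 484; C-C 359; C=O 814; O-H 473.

D(C=C) ≈ 595 kJ/mol

Let D be the C=C bond energy.
Σ(broken) = 2×359 + 8×407 + 1×D + 6×484 = 6878 + D
Σ(formed) = 8×814 + 8×473 = 10296
ΔH = Σ(broken) − Σ(formed) = (6878 + D) − (10296) = −3418 + D
Setting this equal to −2823 kJ gives D = 595 kJ/mol.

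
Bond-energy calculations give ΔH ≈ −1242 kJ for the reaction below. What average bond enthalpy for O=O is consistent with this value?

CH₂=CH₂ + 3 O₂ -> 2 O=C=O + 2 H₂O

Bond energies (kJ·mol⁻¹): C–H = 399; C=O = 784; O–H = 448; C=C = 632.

Let D be the O=O bond energy.
Σ(broken) = 4×399 + 1×632 + 3×D = 2228 + 3D
Σ(formed) = 4×784 + 4×448 = 4928
ΔH = Σ(broken) − Σ(formed) = (2228 + 3D) − (4928) = −2700 + 3D
Setting this equal to −1242 kJ gives 3D = 1458, so D = 486 kJ/mol.

D(O=O) ≈ 486 kJ/mol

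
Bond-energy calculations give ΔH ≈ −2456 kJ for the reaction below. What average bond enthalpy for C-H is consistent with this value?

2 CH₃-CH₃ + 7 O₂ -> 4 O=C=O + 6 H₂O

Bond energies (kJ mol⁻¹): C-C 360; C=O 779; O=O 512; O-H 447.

Let D be the C-H bond energy.
Σ(broken) = 2×360 + 12×D + 7×512 = 4304 + 12D
Σ(formed) = 8×779 + 12×447 = 11596
ΔH = Σ(broken) − Σ(formed) = (4304 + 12D) − (11596) = −7292 + 12D
Setting this equal to −2456 kJ gives 12D = 4836, so D = 403 kJ/mol.

D(C-H) ≈ 403 kJ/mol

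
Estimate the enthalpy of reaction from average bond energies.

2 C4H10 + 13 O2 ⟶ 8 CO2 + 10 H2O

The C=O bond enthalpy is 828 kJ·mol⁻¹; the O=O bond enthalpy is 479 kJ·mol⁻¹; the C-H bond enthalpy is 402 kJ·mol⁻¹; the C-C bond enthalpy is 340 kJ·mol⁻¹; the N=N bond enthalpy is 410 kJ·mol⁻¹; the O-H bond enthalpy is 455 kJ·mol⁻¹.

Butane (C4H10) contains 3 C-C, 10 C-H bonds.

ΔH ≈ −6041 kJ

Bonds broken (reactants):
  C-C: 6 × 340 = 2040
  C-H: 20 × 402 = 8040
  O=O: 13 × 479 = 6227
  Σ(broken) = 16307 kJ
Bonds formed (products):
  C=O: 16 × 828 = 13248
  O-H: 20 × 455 = 9100
  Σ(formed) = 22348 kJ
ΔH = Σ(broken) − Σ(formed) = 16307 − 22348 = −6041 kJ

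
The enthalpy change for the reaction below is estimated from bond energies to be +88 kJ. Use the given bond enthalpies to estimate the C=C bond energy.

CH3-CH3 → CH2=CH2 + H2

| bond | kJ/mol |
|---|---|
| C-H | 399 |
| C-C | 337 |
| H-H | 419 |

D(C=C) ≈ 628 kJ/mol

Let D be the C=C bond energy.
Σ(broken) = 1×337 + 6×399 = 2731
Σ(formed) = 4×399 + 1×D + 1×419 = 2015 + D
ΔH = Σ(broken) − Σ(formed) = (2731) − (2015 + D) = +716 − D
Setting this equal to +88 kJ gives D = 628 kJ/mol.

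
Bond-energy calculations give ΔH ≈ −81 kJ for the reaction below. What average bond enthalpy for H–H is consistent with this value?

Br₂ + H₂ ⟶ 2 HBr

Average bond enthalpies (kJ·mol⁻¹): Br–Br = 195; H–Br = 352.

Let D be the H–H bond energy.
Σ(broken) = 1×195 + 1×D = 195 + D
Σ(formed) = 2×352 = 704
ΔH = Σ(broken) − Σ(formed) = (195 + D) − (704) = −509 + D
Setting this equal to −81 kJ gives D = 428 kJ/mol.

D(H–H) ≈ 428 kJ/mol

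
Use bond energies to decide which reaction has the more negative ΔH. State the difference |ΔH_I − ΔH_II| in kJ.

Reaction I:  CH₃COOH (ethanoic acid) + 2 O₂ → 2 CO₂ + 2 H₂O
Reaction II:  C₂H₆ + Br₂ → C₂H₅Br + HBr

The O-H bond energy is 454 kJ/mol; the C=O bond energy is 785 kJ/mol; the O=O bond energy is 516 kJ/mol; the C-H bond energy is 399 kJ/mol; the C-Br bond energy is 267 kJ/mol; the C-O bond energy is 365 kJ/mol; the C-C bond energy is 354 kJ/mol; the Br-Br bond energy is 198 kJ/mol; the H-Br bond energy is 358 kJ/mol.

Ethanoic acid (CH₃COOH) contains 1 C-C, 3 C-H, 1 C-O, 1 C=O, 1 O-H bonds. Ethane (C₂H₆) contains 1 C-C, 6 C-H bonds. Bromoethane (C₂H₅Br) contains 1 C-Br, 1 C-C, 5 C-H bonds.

Reaction I:
  Bonds broken (reactants):
    C-C: 1 × 354 = 354
    C-H: 3 × 399 = 1197
    C-O: 1 × 365 = 365
    C=O: 1 × 785 = 785
    O-H: 1 × 454 = 454
    O=O: 2 × 516 = 1032
    Σ(broken) = 4187 kJ
  Bonds formed (products):
    C=O: 4 × 785 = 3140
    O-H: 4 × 454 = 1816
    Σ(formed) = 4956 kJ
  ΔH_I = 4187 − 4956 = −769 kJ
Reaction II:
  Bonds broken (reactants):
    Br-Br: 1 × 198 = 198
    C-C: 1 × 354 = 354
    C-H: 6 × 399 = 2394
    Σ(broken) = 2946 kJ
  Bonds formed (products):
    C-Br: 1 × 267 = 267
    C-C: 1 × 354 = 354
    C-H: 5 × 399 = 1995
    H-Br: 1 × 358 = 358
    Σ(formed) = 2974 kJ
  ΔH_II = 2946 − 2974 = −28 kJ
ΔH_I − ΔH_II = −741 kJ, so reaction I has the more negative ΔH; |ΔH_I − ΔH_II| = 741 kJ.

Reaction I, by 741 kJ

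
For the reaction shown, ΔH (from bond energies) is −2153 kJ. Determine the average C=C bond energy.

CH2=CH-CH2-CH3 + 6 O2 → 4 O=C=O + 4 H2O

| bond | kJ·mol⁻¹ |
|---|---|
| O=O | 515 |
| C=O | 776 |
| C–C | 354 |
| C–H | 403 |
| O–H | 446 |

D(C=C) ≈ 601 kJ/mol

Let D be the C=C bond energy.
Σ(broken) = 2×354 + 8×403 + 1×D + 6×515 = 7022 + D
Σ(formed) = 8×776 + 8×446 = 9776
ΔH = Σ(broken) − Σ(formed) = (7022 + D) − (9776) = −2754 + D
Setting this equal to −2153 kJ gives D = 601 kJ/mol.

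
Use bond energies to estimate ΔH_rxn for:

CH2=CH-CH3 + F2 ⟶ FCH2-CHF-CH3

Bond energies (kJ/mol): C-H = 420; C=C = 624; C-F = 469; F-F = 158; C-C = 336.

ΔH ≈ −492 kJ

Bonds broken (reactants):
  C-C: 1 × 336 = 336
  C-H: 6 × 420 = 2520
  C=C: 1 × 624 = 624
  F-F: 1 × 158 = 158
  Σ(broken) = 3638 kJ
Bonds formed (products):
  C-C: 2 × 336 = 672
  C-F: 2 × 469 = 938
  C-H: 6 × 420 = 2520
  Σ(formed) = 4130 kJ
ΔH = Σ(broken) − Σ(formed) = 3638 − 4130 = −492 kJ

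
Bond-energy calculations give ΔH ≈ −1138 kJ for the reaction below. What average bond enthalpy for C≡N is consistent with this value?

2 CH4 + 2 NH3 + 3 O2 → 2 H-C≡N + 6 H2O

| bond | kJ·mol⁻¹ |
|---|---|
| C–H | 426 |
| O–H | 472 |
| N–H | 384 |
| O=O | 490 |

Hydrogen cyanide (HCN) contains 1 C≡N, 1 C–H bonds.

D(C≡N) ≈ 902 kJ/mol

Let D be the C≡N bond energy.
Σ(broken) = 8×426 + 6×384 + 3×490 = 7182
Σ(formed) = 2×D + 2×426 + 12×472 = 6516 + 2D
ΔH = Σ(broken) − Σ(formed) = (7182) − (6516 + 2D) = +666 − 2D
Setting this equal to −1138 kJ gives 2D = 1804, so D = 902 kJ/mol.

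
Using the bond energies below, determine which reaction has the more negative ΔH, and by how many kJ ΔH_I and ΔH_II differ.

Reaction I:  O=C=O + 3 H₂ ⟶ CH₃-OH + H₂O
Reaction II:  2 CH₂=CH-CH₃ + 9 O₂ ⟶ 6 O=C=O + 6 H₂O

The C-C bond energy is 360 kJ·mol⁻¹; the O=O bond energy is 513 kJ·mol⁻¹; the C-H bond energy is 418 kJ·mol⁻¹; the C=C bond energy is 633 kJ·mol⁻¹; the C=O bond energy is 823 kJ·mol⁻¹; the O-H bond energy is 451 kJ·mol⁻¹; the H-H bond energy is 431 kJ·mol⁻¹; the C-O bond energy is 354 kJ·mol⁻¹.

Reaction I:
  Bonds broken (reactants):
    C=O: 2 × 823 = 1646
    H-H: 3 × 431 = 1293
    Σ(broken) = 2939 kJ
  Bonds formed (products):
    C-H: 3 × 418 = 1254
    C-O: 1 × 354 = 354
    O-H: 3 × 451 = 1353
    Σ(formed) = 2961 kJ
  ΔH_I = 2939 − 2961 = −22 kJ
Reaction II:
  Bonds broken (reactants):
    C-C: 2 × 360 = 720
    C-H: 12 × 418 = 5016
    C=C: 2 × 633 = 1266
    O=O: 9 × 513 = 4617
    Σ(broken) = 11619 kJ
  Bonds formed (products):
    C=O: 12 × 823 = 9876
    O-H: 12 × 451 = 5412
    Σ(formed) = 15288 kJ
  ΔH_II = 11619 − 15288 = −3669 kJ
ΔH_I − ΔH_II = +3647 kJ, so reaction II has the more negative ΔH; |ΔH_I − ΔH_II| = 3647 kJ.

Reaction II, by 3647 kJ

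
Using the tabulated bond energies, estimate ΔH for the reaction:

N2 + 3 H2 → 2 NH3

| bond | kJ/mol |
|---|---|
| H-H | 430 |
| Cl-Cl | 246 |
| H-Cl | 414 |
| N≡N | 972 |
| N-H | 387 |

Bonds broken (reactants):
  H-H: 3 × 430 = 1290
  N≡N: 1 × 972 = 972
  Σ(broken) = 2262 kJ
Bonds formed (products):
  N-H: 6 × 387 = 2322
  Σ(formed) = 2322 kJ
ΔH = Σ(broken) − Σ(formed) = 2262 − 2322 = −60 kJ

ΔH ≈ −60 kJ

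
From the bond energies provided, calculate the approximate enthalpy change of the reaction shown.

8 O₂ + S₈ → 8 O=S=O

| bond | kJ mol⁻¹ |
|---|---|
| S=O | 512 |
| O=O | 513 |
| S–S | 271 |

Bonds broken (reactants):
  O=O: 8 × 513 = 4104
  S–S: 8 × 271 = 2168
  Σ(broken) = 6272 kJ
Bonds formed (products):
  S=O: 16 × 512 = 8192
  Σ(formed) = 8192 kJ
ΔH = Σ(broken) − Σ(formed) = 6272 − 8192 = −1920 kJ

ΔH ≈ −1920 kJ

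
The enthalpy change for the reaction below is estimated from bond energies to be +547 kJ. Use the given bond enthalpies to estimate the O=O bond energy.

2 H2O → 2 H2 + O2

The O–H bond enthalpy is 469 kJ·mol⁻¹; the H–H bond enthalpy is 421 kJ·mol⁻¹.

D(O=O) ≈ 487 kJ/mol

Let D be the O=O bond energy.
Σ(broken) = 4×469 = 1876
Σ(formed) = 2×421 + 1×D = 842 + D
ΔH = Σ(broken) − Σ(formed) = (1876) − (842 + D) = +1034 − D
Setting this equal to +547 kJ gives D = 487 kJ/mol.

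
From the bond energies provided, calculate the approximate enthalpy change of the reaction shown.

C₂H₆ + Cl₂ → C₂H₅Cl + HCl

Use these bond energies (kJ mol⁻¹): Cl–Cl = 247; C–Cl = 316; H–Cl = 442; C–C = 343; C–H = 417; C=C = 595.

ΔH ≈ −94 kJ

Bonds broken (reactants):
  C–C: 1 × 343 = 343
  C–H: 6 × 417 = 2502
  Cl–Cl: 1 × 247 = 247
  Σ(broken) = 3092 kJ
Bonds formed (products):
  C–C: 1 × 343 = 343
  C–Cl: 1 × 316 = 316
  C–H: 5 × 417 = 2085
  H–Cl: 1 × 442 = 442
  Σ(formed) = 3186 kJ
ΔH = Σ(broken) − Σ(formed) = 3092 − 3186 = −94 kJ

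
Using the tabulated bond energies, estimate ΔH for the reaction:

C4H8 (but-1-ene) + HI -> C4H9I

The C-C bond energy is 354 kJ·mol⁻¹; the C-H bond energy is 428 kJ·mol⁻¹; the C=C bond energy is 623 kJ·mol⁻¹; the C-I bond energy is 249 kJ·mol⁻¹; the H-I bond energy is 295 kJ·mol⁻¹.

Bonds broken (reactants):
  C-C: 2 × 354 = 708
  C-H: 8 × 428 = 3424
  C=C: 1 × 623 = 623
  H-I: 1 × 295 = 295
  Σ(broken) = 5050 kJ
Bonds formed (products):
  C-C: 3 × 354 = 1062
  C-H: 9 × 428 = 3852
  C-I: 1 × 249 = 249
  Σ(formed) = 5163 kJ
ΔH = Σ(broken) − Σ(formed) = 5050 − 5163 = −113 kJ

ΔH ≈ −113 kJ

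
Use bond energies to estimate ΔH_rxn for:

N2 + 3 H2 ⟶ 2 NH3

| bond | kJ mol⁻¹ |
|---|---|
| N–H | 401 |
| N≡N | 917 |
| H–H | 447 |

ΔH ≈ −148 kJ

Bonds broken (reactants):
  H–H: 3 × 447 = 1341
  N≡N: 1 × 917 = 917
  Σ(broken) = 2258 kJ
Bonds formed (products):
  N–H: 6 × 401 = 2406
  Σ(formed) = 2406 kJ
ΔH = Σ(broken) − Σ(formed) = 2258 − 2406 = −148 kJ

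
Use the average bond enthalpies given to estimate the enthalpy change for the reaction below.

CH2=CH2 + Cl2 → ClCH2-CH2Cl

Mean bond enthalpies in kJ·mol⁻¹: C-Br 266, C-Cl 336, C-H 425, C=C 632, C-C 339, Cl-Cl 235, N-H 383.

Bonds broken (reactants):
  C-H: 4 × 425 = 1700
  C=C: 1 × 632 = 632
  Cl-Cl: 1 × 235 = 235
  Σ(broken) = 2567 kJ
Bonds formed (products):
  C-C: 1 × 339 = 339
  C-Cl: 2 × 336 = 672
  C-H: 4 × 425 = 1700
  Σ(formed) = 2711 kJ
ΔH = Σ(broken) − Σ(formed) = 2567 − 2711 = −144 kJ

ΔH ≈ −144 kJ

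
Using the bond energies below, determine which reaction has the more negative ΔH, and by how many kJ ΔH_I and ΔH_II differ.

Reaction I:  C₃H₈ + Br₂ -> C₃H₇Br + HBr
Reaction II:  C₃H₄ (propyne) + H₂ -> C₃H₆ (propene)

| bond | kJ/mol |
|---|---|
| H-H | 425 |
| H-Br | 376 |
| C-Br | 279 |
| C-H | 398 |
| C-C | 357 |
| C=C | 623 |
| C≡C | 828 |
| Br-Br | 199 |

Reaction I:
  Bonds broken (reactants):
    Br-Br: 1 × 199 = 199
    C-C: 2 × 357 = 714
    C-H: 8 × 398 = 3184
    Σ(broken) = 4097 kJ
  Bonds formed (products):
    C-Br: 1 × 279 = 279
    C-C: 2 × 357 = 714
    C-H: 7 × 398 = 2786
    H-Br: 1 × 376 = 376
    Σ(formed) = 4155 kJ
  ΔH_I = 4097 − 4155 = −58 kJ
Reaction II:
  Bonds broken (reactants):
    C≡C: 1 × 828 = 828
    C-C: 1 × 357 = 357
    C-H: 4 × 398 = 1592
    H-H: 1 × 425 = 425
    Σ(broken) = 3202 kJ
  Bonds formed (products):
    C-C: 1 × 357 = 357
    C-H: 6 × 398 = 2388
    C=C: 1 × 623 = 623
    Σ(formed) = 3368 kJ
  ΔH_II = 3202 − 3368 = −166 kJ
ΔH_I − ΔH_II = +108 kJ, so reaction II has the more negative ΔH; |ΔH_I − ΔH_II| = 108 kJ.

Reaction II, by 108 kJ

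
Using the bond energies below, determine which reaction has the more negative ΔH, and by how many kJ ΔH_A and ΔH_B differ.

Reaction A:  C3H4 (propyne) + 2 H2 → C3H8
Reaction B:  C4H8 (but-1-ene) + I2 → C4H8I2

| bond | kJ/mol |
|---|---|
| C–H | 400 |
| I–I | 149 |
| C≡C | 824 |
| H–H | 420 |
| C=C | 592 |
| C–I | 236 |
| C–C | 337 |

Reaction A, by 205 kJ

Reaction A:
  Bonds broken (reactants):
    C≡C: 1 × 824 = 824
    C–C: 1 × 337 = 337
    C–H: 4 × 400 = 1600
    H–H: 2 × 420 = 840
    Σ(broken) = 3601 kJ
  Bonds formed (products):
    C–C: 2 × 337 = 674
    C–H: 8 × 400 = 3200
    Σ(formed) = 3874 kJ
  ΔH_A = 3601 − 3874 = −273 kJ
Reaction B:
  Bonds broken (reactants):
    C–C: 2 × 337 = 674
    C–H: 8 × 400 = 3200
    C=C: 1 × 592 = 592
    I–I: 1 × 149 = 149
    Σ(broken) = 4615 kJ
  Bonds formed (products):
    C–C: 3 × 337 = 1011
    C–H: 8 × 400 = 3200
    C–I: 2 × 236 = 472
    Σ(formed) = 4683 kJ
  ΔH_B = 4615 − 4683 = −68 kJ
ΔH_A − ΔH_B = −205 kJ, so reaction A has the more negative ΔH; |ΔH_A − ΔH_B| = 205 kJ.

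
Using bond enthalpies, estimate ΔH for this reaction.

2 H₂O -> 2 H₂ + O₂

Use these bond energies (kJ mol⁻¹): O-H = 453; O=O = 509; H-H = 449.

Bonds broken (reactants):
  O-H: 4 × 453 = 1812
  Σ(broken) = 1812 kJ
Bonds formed (products):
  H-H: 2 × 449 = 898
  O=O: 1 × 509 = 509
  Σ(formed) = 1407 kJ
ΔH = Σ(broken) − Σ(formed) = 1812 − 1407 = +405 kJ

ΔH ≈ +405 kJ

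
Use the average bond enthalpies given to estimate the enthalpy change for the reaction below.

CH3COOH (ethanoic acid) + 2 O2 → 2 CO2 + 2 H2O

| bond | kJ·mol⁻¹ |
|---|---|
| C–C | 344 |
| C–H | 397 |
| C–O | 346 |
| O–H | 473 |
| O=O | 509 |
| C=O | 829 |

Bonds broken (reactants):
  C–C: 1 × 344 = 344
  C–H: 3 × 397 = 1191
  C–O: 1 × 346 = 346
  C=O: 1 × 829 = 829
  O–H: 1 × 473 = 473
  O=O: 2 × 509 = 1018
  Σ(broken) = 4201 kJ
Bonds formed (products):
  C=O: 4 × 829 = 3316
  O–H: 4 × 473 = 1892
  Σ(formed) = 5208 kJ
ΔH = Σ(broken) − Σ(formed) = 4201 − 5208 = −1007 kJ

ΔH ≈ −1007 kJ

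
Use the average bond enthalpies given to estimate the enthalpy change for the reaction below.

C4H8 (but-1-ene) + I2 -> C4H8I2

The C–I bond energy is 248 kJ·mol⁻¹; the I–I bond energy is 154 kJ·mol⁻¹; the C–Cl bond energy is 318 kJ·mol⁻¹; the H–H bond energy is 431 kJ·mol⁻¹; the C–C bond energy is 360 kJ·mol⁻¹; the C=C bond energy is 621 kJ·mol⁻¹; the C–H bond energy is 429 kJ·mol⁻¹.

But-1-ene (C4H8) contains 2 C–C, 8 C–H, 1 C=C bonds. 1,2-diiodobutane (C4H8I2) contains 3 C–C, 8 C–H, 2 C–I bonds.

Bonds broken (reactants):
  C–C: 2 × 360 = 720
  C–H: 8 × 429 = 3432
  C=C: 1 × 621 = 621
  I–I: 1 × 154 = 154
  Σ(broken) = 4927 kJ
Bonds formed (products):
  C–C: 3 × 360 = 1080
  C–H: 8 × 429 = 3432
  C–I: 2 × 248 = 496
  Σ(formed) = 5008 kJ
ΔH = Σ(broken) − Σ(formed) = 4927 − 5008 = −81 kJ

ΔH ≈ −81 kJ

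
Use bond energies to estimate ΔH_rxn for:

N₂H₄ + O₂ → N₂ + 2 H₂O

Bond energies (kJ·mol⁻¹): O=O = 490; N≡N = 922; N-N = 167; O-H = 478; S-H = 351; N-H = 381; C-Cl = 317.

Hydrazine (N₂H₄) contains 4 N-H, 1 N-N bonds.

ΔH ≈ −653 kJ

Bonds broken (reactants):
  N-H: 4 × 381 = 1524
  N-N: 1 × 167 = 167
  O=O: 1 × 490 = 490
  Σ(broken) = 2181 kJ
Bonds formed (products):
  N≡N: 1 × 922 = 922
  O-H: 4 × 478 = 1912
  Σ(formed) = 2834 kJ
ΔH = Σ(broken) − Σ(formed) = 2181 − 2834 = −653 kJ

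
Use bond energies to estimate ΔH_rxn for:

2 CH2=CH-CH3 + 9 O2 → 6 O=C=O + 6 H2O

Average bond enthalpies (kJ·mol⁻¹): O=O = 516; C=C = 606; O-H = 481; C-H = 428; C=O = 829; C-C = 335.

ΔH ≈ −4058 kJ

Bonds broken (reactants):
  C-C: 2 × 335 = 670
  C-H: 12 × 428 = 5136
  C=C: 2 × 606 = 1212
  O=O: 9 × 516 = 4644
  Σ(broken) = 11662 kJ
Bonds formed (products):
  C=O: 12 × 829 = 9948
  O-H: 12 × 481 = 5772
  Σ(formed) = 15720 kJ
ΔH = Σ(broken) − Σ(formed) = 11662 − 15720 = −4058 kJ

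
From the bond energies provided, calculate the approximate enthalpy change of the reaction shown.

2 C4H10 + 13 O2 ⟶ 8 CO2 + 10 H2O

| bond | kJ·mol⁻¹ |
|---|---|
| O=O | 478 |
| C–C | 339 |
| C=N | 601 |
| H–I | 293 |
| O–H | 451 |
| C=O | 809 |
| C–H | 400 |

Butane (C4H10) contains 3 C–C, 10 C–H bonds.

ΔH ≈ −5716 kJ

Bonds broken (reactants):
  C–C: 6 × 339 = 2034
  C–H: 20 × 400 = 8000
  O=O: 13 × 478 = 6214
  Σ(broken) = 16248 kJ
Bonds formed (products):
  C=O: 16 × 809 = 12944
  O–H: 20 × 451 = 9020
  Σ(formed) = 21964 kJ
ΔH = Σ(broken) − Σ(formed) = 16248 − 21964 = −5716 kJ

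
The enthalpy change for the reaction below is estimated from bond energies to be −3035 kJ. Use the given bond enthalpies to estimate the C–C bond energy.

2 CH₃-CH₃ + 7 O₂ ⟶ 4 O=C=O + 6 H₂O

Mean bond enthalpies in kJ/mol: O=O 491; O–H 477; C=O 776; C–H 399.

D(C–C) ≈ 336 kJ/mol

Let D be the C–C bond energy.
Σ(broken) = 2×D + 12×399 + 7×491 = 8225 + 2D
Σ(formed) = 8×776 + 12×477 = 11932
ΔH = Σ(broken) − Σ(formed) = (8225 + 2D) − (11932) = −3707 + 2D
Setting this equal to −3035 kJ gives 2D = 672, so D = 336 kJ/mol.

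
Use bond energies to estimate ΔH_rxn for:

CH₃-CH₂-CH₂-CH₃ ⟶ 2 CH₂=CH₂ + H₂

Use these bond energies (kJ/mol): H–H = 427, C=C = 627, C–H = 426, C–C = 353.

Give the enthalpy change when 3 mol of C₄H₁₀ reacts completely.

ΔH = +690 kJ

Bonds broken (reactants):
  C–C: 3 × 353 = 1059
  C–H: 10 × 426 = 4260
  Σ(broken) = 5319 kJ
Bonds formed (products):
  C–H: 8 × 426 = 3408
  C=C: 2 × 627 = 1254
  H–H: 1 × 427 = 427
  Σ(formed) = 5089 kJ
ΔH = Σ(broken) − Σ(formed) = 5319 − 5089 = +230 kJ
For 3× the reaction as written: 3 × (+230) = +690 kJ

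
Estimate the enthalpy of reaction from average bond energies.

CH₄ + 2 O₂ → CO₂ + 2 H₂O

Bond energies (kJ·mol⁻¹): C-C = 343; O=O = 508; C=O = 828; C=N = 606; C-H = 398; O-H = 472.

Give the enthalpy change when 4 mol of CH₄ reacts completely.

Bonds broken (reactants):
  C-H: 4 × 398 = 1592
  O=O: 2 × 508 = 1016
  Σ(broken) = 2608 kJ
Bonds formed (products):
  C=O: 2 × 828 = 1656
  O-H: 4 × 472 = 1888
  Σ(formed) = 3544 kJ
ΔH = Σ(broken) − Σ(formed) = 2608 − 3544 = −936 kJ
For 4× the reaction as written: 4 × (−936) = −3744 kJ

ΔH = −3744 kJ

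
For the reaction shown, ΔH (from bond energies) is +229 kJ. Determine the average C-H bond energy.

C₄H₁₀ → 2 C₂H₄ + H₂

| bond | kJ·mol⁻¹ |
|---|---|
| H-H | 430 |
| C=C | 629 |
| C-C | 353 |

D(C-H) ≈ 429 kJ/mol

Let D be the C-H bond energy.
Σ(broken) = 3×353 + 10×D = 1059 + 10D
Σ(formed) = 8×D + 2×629 + 1×430 = 1688 + 8D
ΔH = Σ(broken) − Σ(formed) = (1059 + 10D) − (1688 + 8D) = −629 + 2D
Setting this equal to +229 kJ gives 2D = 858, so D = 429 kJ/mol.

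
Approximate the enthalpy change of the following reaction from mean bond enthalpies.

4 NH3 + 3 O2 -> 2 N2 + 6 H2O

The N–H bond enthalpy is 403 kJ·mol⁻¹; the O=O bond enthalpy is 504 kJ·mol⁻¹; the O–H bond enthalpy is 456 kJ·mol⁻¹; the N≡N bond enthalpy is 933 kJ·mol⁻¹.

ΔH ≈ −990 kJ

Bonds broken (reactants):
  N–H: 12 × 403 = 4836
  O=O: 3 × 504 = 1512
  Σ(broken) = 6348 kJ
Bonds formed (products):
  N≡N: 2 × 933 = 1866
  O–H: 12 × 456 = 5472
  Σ(formed) = 7338 kJ
ΔH = Σ(broken) − Σ(formed) = 6348 − 7338 = −990 kJ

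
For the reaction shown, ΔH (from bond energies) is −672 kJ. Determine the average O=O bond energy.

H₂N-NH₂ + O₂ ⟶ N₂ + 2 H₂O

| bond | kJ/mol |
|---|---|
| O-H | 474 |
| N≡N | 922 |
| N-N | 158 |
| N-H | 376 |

Let D be the O=O bond energy.
Σ(broken) = 4×376 + 1×158 + 1×D = 1662 + D
Σ(formed) = 1×922 + 4×474 = 2818
ΔH = Σ(broken) − Σ(formed) = (1662 + D) − (2818) = −1156 + D
Setting this equal to −672 kJ gives D = 484 kJ/mol.

D(O=O) ≈ 484 kJ/mol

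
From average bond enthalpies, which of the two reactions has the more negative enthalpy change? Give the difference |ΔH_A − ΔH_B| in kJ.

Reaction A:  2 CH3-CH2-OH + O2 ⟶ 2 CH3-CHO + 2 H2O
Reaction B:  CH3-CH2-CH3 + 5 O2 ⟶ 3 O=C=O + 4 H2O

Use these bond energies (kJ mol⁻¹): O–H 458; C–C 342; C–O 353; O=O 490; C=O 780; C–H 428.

Reaction A:
  Bonds broken (reactants):
    C–C: 2 × 342 = 684
    C–H: 10 × 428 = 4280
    C–O: 2 × 353 = 706
    O–H: 2 × 458 = 916
    O=O: 1 × 490 = 490
    Σ(broken) = 7076 kJ
  Bonds formed (products):
    C–C: 2 × 342 = 684
    C–H: 8 × 428 = 3424
    C=O: 2 × 780 = 1560
    O–H: 4 × 458 = 1832
    Σ(formed) = 7500 kJ
  ΔH_A = 7076 − 7500 = −424 kJ
Reaction B:
  Bonds broken (reactants):
    C–C: 2 × 342 = 684
    C–H: 8 × 428 = 3424
    O=O: 5 × 490 = 2450
    Σ(broken) = 6558 kJ
  Bonds formed (products):
    C=O: 6 × 780 = 4680
    O–H: 8 × 458 = 3664
    Σ(formed) = 8344 kJ
  ΔH_B = 6558 − 8344 = −1786 kJ
ΔH_A − ΔH_B = +1362 kJ, so reaction B has the more negative ΔH; |ΔH_A − ΔH_B| = 1362 kJ.

Reaction B, by 1362 kJ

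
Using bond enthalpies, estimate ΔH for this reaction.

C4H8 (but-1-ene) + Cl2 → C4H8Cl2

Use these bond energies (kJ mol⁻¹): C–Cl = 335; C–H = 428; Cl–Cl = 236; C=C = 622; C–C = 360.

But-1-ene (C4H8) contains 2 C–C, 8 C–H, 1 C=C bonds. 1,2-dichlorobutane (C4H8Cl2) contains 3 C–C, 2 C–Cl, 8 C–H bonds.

ΔH ≈ −172 kJ

Bonds broken (reactants):
  C–C: 2 × 360 = 720
  C–H: 8 × 428 = 3424
  C=C: 1 × 622 = 622
  Cl–Cl: 1 × 236 = 236
  Σ(broken) = 5002 kJ
Bonds formed (products):
  C–C: 3 × 360 = 1080
  C–Cl: 2 × 335 = 670
  C–H: 8 × 428 = 3424
  Σ(formed) = 5174 kJ
ΔH = Σ(broken) − Σ(formed) = 5002 − 5174 = −172 kJ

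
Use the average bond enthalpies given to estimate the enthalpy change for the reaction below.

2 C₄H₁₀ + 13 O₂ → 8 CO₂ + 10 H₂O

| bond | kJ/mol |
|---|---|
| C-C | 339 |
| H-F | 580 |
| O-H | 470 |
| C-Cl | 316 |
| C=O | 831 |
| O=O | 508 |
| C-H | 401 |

ΔH ≈ −6038 kJ

Bonds broken (reactants):
  C-C: 6 × 339 = 2034
  C-H: 20 × 401 = 8020
  O=O: 13 × 508 = 6604
  Σ(broken) = 16658 kJ
Bonds formed (products):
  C=O: 16 × 831 = 13296
  O-H: 20 × 470 = 9400
  Σ(formed) = 22696 kJ
ΔH = Σ(broken) − Σ(formed) = 16658 − 22696 = −6038 kJ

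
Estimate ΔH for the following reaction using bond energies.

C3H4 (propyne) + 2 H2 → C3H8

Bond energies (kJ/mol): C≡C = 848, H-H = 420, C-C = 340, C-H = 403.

ΔH ≈ −264 kJ

Bonds broken (reactants):
  C≡C: 1 × 848 = 848
  C-C: 1 × 340 = 340
  C-H: 4 × 403 = 1612
  H-H: 2 × 420 = 840
  Σ(broken) = 3640 kJ
Bonds formed (products):
  C-C: 2 × 340 = 680
  C-H: 8 × 403 = 3224
  Σ(formed) = 3904 kJ
ΔH = Σ(broken) − Σ(formed) = 3640 − 3904 = −264 kJ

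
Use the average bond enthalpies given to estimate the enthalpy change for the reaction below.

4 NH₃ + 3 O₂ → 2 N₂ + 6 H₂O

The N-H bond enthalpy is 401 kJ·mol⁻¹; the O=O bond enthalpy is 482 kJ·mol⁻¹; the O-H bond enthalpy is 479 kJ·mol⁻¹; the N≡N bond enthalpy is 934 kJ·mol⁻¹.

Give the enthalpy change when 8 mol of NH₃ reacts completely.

ΔH = −2716 kJ

Bonds broken (reactants):
  N-H: 12 × 401 = 4812
  O=O: 3 × 482 = 1446
  Σ(broken) = 6258 kJ
Bonds formed (products):
  N≡N: 2 × 934 = 1868
  O-H: 12 × 479 = 5748
  Σ(formed) = 7616 kJ
ΔH = Σ(broken) − Σ(formed) = 6258 − 7616 = −1358 kJ
For 2× the reaction as written: 2 × (−1358) = −2716 kJ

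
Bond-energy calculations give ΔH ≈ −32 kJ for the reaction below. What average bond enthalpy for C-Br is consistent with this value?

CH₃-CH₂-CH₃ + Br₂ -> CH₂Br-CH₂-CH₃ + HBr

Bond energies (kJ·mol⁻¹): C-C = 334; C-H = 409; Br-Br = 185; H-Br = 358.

D(C-Br) ≈ 268 kJ/mol

Let D be the C-Br bond energy.
Σ(broken) = 1×185 + 2×334 + 8×409 = 4125
Σ(formed) = 1×D + 2×334 + 7×409 + 1×358 = 3889 + D
ΔH = Σ(broken) − Σ(formed) = (4125) − (3889 + D) = +236 − D
Setting this equal to −32 kJ gives D = 268 kJ/mol.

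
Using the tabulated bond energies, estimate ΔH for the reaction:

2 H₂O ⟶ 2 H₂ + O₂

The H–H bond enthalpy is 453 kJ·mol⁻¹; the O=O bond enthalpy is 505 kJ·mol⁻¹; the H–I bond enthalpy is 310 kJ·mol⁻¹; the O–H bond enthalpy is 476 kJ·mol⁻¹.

Bonds broken (reactants):
  O–H: 4 × 476 = 1904
  Σ(broken) = 1904 kJ
Bonds formed (products):
  H–H: 2 × 453 = 906
  O=O: 1 × 505 = 505
  Σ(formed) = 1411 kJ
ΔH = Σ(broken) − Σ(formed) = 1904 − 1411 = +493 kJ

ΔH ≈ +493 kJ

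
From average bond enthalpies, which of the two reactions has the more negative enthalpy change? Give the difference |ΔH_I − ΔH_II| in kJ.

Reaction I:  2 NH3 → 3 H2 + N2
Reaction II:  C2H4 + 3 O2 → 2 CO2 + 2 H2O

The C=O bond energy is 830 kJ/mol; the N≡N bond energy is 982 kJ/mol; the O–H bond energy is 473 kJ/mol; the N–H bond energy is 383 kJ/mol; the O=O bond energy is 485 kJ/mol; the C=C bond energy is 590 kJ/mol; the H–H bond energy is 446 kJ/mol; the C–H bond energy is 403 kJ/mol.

Reaction II, by 1533 kJ

Reaction I:
  Bonds broken (reactants):
    N–H: 6 × 383 = 2298
    Σ(broken) = 2298 kJ
  Bonds formed (products):
    H–H: 3 × 446 = 1338
    N≡N: 1 × 982 = 982
    Σ(formed) = 2320 kJ
  ΔH_I = 2298 − 2320 = −22 kJ
Reaction II:
  Bonds broken (reactants):
    C–H: 4 × 403 = 1612
    C=C: 1 × 590 = 590
    O=O: 3 × 485 = 1455
    Σ(broken) = 3657 kJ
  Bonds formed (products):
    C=O: 4 × 830 = 3320
    O–H: 4 × 473 = 1892
    Σ(formed) = 5212 kJ
  ΔH_II = 3657 − 5212 = −1555 kJ
ΔH_I − ΔH_II = +1533 kJ, so reaction II has the more negative ΔH; |ΔH_I − ΔH_II| = 1533 kJ.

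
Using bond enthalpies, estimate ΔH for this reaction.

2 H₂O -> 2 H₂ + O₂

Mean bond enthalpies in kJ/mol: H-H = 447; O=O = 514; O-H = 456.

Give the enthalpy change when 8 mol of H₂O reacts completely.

ΔH = +1664 kJ

Bonds broken (reactants):
  O-H: 4 × 456 = 1824
  Σ(broken) = 1824 kJ
Bonds formed (products):
  H-H: 2 × 447 = 894
  O=O: 1 × 514 = 514
  Σ(formed) = 1408 kJ
ΔH = Σ(broken) − Σ(formed) = 1824 − 1408 = +416 kJ
For 4× the reaction as written: 4 × (+416) = +1664 kJ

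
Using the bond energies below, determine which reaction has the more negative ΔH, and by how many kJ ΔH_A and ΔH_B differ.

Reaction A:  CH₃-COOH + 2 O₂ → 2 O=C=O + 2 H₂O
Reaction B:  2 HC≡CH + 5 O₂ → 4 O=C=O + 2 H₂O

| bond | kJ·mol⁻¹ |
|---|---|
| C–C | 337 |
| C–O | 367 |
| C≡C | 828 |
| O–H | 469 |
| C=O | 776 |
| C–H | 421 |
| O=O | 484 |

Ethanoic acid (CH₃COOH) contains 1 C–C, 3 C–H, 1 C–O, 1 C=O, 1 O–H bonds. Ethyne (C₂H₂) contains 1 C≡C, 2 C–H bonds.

Reaction A:
  Bonds broken (reactants):
    C–C: 1 × 337 = 337
    C–H: 3 × 421 = 1263
    C–O: 1 × 367 = 367
    C=O: 1 × 776 = 776
    O–H: 1 × 469 = 469
    O=O: 2 × 484 = 968
    Σ(broken) = 4180 kJ
  Bonds formed (products):
    C=O: 4 × 776 = 3104
    O–H: 4 × 469 = 1876
    Σ(formed) = 4980 kJ
  ΔH_A = 4180 − 4980 = −800 kJ
Reaction B:
  Bonds broken (reactants):
    C≡C: 2 × 828 = 1656
    C–H: 4 × 421 = 1684
    O=O: 5 × 484 = 2420
    Σ(broken) = 5760 kJ
  Bonds formed (products):
    C=O: 8 × 776 = 6208
    O–H: 4 × 469 = 1876
    Σ(formed) = 8084 kJ
  ΔH_B = 5760 − 8084 = −2324 kJ
ΔH_A − ΔH_B = +1524 kJ, so reaction B has the more negative ΔH; |ΔH_A − ΔH_B| = 1524 kJ.

Reaction B, by 1524 kJ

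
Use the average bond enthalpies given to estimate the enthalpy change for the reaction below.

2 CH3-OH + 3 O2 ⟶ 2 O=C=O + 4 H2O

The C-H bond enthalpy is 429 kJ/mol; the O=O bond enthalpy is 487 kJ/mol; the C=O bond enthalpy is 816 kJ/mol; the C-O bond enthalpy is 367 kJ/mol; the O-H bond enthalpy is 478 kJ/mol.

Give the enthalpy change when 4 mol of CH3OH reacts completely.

ΔH = −2726 kJ

Bonds broken (reactants):
  C-H: 6 × 429 = 2574
  C-O: 2 × 367 = 734
  O-H: 2 × 478 = 956
  O=O: 3 × 487 = 1461
  Σ(broken) = 5725 kJ
Bonds formed (products):
  C=O: 4 × 816 = 3264
  O-H: 8 × 478 = 3824
  Σ(formed) = 7088 kJ
ΔH = Σ(broken) − Σ(formed) = 5725 − 7088 = −1363 kJ
For 2× the reaction as written: 2 × (−1363) = −2726 kJ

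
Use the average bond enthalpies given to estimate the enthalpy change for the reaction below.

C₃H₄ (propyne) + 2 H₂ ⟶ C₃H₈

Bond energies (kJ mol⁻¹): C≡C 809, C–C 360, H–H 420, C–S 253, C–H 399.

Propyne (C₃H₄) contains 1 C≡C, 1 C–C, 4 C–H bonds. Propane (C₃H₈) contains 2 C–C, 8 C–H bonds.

ΔH ≈ −307 kJ

Bonds broken (reactants):
  C≡C: 1 × 809 = 809
  C–C: 1 × 360 = 360
  C–H: 4 × 399 = 1596
  H–H: 2 × 420 = 840
  Σ(broken) = 3605 kJ
Bonds formed (products):
  C–C: 2 × 360 = 720
  C–H: 8 × 399 = 3192
  Σ(formed) = 3912 kJ
ΔH = Σ(broken) − Σ(formed) = 3605 − 3912 = −307 kJ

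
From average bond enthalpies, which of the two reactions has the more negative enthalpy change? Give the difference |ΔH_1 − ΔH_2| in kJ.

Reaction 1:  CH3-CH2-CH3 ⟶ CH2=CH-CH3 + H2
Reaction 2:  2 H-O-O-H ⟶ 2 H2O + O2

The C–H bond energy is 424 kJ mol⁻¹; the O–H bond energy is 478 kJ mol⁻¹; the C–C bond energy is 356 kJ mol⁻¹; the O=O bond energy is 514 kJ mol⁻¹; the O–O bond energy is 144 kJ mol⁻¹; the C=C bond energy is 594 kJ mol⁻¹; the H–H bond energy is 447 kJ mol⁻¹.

Reaction 2, by 389 kJ

Reaction 1:
  Bonds broken (reactants):
    C–C: 2 × 356 = 712
    C–H: 8 × 424 = 3392
    Σ(broken) = 4104 kJ
  Bonds formed (products):
    C–C: 1 × 356 = 356
    C–H: 6 × 424 = 2544
    C=C: 1 × 594 = 594
    H–H: 1 × 447 = 447
    Σ(formed) = 3941 kJ
  ΔH_1 = 4104 − 3941 = +163 kJ
Reaction 2:
  Bonds broken (reactants):
    O–H: 4 × 478 = 1912
    O–O: 2 × 144 = 288
    Σ(broken) = 2200 kJ
  Bonds formed (products):
    O–H: 4 × 478 = 1912
    O=O: 1 × 514 = 514
    Σ(formed) = 2426 kJ
  ΔH_2 = 2200 − 2426 = −226 kJ
ΔH_1 − ΔH_2 = +389 kJ, so reaction 2 has the more negative ΔH; |ΔH_1 − ΔH_2| = 389 kJ.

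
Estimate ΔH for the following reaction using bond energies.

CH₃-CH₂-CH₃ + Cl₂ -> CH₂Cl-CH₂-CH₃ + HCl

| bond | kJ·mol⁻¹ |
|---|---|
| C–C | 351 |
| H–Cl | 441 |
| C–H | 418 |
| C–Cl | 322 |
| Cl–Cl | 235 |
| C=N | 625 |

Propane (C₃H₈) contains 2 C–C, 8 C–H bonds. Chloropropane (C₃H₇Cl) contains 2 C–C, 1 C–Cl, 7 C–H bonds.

ΔH ≈ −110 kJ

Bonds broken (reactants):
  C–C: 2 × 351 = 702
  C–H: 8 × 418 = 3344
  Cl–Cl: 1 × 235 = 235
  Σ(broken) = 4281 kJ
Bonds formed (products):
  C–C: 2 × 351 = 702
  C–Cl: 1 × 322 = 322
  C–H: 7 × 418 = 2926
  H–Cl: 1 × 441 = 441
  Σ(formed) = 4391 kJ
ΔH = Σ(broken) − Σ(formed) = 4281 − 4391 = −110 kJ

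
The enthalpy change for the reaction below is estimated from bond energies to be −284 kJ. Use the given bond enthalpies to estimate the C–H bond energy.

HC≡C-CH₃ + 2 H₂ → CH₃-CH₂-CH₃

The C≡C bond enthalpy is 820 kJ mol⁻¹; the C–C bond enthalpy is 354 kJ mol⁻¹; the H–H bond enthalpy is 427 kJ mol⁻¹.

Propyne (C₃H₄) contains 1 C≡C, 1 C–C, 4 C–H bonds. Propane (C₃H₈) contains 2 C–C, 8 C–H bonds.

D(C–H) ≈ 401 kJ/mol

Let D be the C–H bond energy.
Σ(broken) = 1×820 + 1×354 + 4×D + 2×427 = 2028 + 4D
Σ(formed) = 2×354 + 8×D = 708 + 8D
ΔH = Σ(broken) − Σ(formed) = (2028 + 4D) − (708 + 8D) = +1320 − 4D
Setting this equal to −284 kJ gives 4D = 1604, so D = 401 kJ/mol.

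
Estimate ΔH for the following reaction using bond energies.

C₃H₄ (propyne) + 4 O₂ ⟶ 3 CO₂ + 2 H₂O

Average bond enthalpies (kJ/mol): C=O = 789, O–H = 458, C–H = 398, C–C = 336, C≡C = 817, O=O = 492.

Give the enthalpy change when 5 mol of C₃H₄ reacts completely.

Bonds broken (reactants):
  C≡C: 1 × 817 = 817
  C–C: 1 × 336 = 336
  C–H: 4 × 398 = 1592
  O=O: 4 × 492 = 1968
  Σ(broken) = 4713 kJ
Bonds formed (products):
  C=O: 6 × 789 = 4734
  O–H: 4 × 458 = 1832
  Σ(formed) = 6566 kJ
ΔH = Σ(broken) − Σ(formed) = 4713 − 6566 = −1853 kJ
For 5× the reaction as written: 5 × (−1853) = −9265 kJ

ΔH = −9265 kJ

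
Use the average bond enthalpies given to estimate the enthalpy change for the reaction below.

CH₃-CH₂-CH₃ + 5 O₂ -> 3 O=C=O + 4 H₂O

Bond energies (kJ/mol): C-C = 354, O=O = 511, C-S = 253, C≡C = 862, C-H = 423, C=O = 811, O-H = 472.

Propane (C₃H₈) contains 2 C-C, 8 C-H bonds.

ΔH ≈ −1995 kJ

Bonds broken (reactants):
  C-C: 2 × 354 = 708
  C-H: 8 × 423 = 3384
  O=O: 5 × 511 = 2555
  Σ(broken) = 6647 kJ
Bonds formed (products):
  C=O: 6 × 811 = 4866
  O-H: 8 × 472 = 3776
  Σ(formed) = 8642 kJ
ΔH = Σ(broken) − Σ(formed) = 6647 − 8642 = −1995 kJ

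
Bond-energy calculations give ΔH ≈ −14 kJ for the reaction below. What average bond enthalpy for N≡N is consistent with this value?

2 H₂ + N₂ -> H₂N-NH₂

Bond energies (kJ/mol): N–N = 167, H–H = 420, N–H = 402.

D(N≡N) ≈ 921 kJ/mol

Let D be the N≡N bond energy.
Σ(broken) = 2×420 + 1×D = 840 + D
Σ(formed) = 4×402 + 1×167 = 1775
ΔH = Σ(broken) − Σ(formed) = (840 + D) − (1775) = −935 + D
Setting this equal to −14 kJ gives D = 921 kJ/mol.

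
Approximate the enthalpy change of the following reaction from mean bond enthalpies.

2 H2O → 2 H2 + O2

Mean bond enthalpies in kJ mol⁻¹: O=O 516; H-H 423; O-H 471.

ΔH ≈ +522 kJ

Bonds broken (reactants):
  O-H: 4 × 471 = 1884
  Σ(broken) = 1884 kJ
Bonds formed (products):
  H-H: 2 × 423 = 846
  O=O: 1 × 516 = 516
  Σ(formed) = 1362 kJ
ΔH = Σ(broken) − Σ(formed) = 1884 − 1362 = +522 kJ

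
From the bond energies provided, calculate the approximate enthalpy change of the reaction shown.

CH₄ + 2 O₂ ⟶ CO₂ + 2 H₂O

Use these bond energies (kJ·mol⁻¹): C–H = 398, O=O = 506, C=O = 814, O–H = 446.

Bonds broken (reactants):
  C–H: 4 × 398 = 1592
  O=O: 2 × 506 = 1012
  Σ(broken) = 2604 kJ
Bonds formed (products):
  C=O: 2 × 814 = 1628
  O–H: 4 × 446 = 1784
  Σ(formed) = 3412 kJ
ΔH = Σ(broken) − Σ(formed) = 2604 − 3412 = −808 kJ

ΔH ≈ −808 kJ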